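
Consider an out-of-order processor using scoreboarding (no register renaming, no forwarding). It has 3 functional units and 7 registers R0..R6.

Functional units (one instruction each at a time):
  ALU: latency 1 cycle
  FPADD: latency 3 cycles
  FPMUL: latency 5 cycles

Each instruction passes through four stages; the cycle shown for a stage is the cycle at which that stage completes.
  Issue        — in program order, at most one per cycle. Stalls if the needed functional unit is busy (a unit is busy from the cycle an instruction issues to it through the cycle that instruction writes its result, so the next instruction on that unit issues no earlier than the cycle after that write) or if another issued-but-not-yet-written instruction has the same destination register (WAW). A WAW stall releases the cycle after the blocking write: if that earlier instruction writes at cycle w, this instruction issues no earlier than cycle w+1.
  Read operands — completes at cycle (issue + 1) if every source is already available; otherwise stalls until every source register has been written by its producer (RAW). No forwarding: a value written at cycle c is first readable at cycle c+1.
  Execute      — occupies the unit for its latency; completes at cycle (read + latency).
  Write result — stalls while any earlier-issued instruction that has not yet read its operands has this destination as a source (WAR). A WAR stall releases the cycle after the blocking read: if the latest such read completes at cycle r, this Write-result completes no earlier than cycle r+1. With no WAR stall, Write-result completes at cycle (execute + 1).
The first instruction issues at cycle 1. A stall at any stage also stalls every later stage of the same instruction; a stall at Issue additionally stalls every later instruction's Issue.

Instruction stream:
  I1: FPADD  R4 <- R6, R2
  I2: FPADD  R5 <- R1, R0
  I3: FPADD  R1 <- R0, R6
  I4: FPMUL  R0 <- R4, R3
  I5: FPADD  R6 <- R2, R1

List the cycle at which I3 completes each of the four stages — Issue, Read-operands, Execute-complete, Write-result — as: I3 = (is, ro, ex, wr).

I1: IS=1 RO=2 EX=5 WR=6
I2: IS=7 RO=8 EX=11 WR=12  [struct: FPADD busy until I1 writes@6]
I3: IS=13 RO=14 EX=17 WR=18  [struct: FPADD busy until I2 writes@12]
I4: IS=14 RO=15 EX=20 WR=21
I5: IS=19 RO=20 EX=23 WR=24  [struct: FPADD busy until I3 writes@18]

I3 = (13, 14, 17, 18)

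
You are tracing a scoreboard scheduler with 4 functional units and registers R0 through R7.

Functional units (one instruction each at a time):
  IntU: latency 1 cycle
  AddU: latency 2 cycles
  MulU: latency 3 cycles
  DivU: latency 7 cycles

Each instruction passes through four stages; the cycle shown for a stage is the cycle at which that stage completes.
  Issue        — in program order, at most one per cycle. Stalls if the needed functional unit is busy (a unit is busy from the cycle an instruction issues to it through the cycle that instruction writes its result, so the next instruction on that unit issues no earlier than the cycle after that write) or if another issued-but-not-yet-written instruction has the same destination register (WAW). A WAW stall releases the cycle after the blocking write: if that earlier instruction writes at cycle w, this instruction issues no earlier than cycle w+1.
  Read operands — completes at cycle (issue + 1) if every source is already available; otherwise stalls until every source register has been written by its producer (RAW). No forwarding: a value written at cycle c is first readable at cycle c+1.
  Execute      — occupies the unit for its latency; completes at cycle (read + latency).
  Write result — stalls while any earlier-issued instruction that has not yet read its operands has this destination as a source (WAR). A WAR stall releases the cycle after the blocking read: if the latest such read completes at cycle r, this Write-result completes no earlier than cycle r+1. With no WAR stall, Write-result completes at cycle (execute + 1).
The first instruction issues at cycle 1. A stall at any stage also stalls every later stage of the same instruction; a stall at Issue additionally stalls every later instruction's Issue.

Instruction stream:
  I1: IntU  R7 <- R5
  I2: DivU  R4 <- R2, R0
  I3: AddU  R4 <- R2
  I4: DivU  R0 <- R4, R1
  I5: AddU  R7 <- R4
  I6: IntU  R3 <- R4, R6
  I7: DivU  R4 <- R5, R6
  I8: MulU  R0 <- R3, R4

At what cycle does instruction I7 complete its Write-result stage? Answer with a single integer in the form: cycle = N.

cycle = 35

[I1] 1/2/3/4
[I2] 2/3/10/11
[I3] 12/13/15/16  (WAW R4: wait I2 write@11)
[I4] 13/17/24/25  (RAW R4: wait I3 write@16)
[I5] 17/18/20/21  (struct: AddU busy until I3 writes@16)
[I6] 18/19/20/21
[I7] 26/27/34/35  (struct: DivU busy until I4 writes@25)
[I8] 27/36/39/40  (RAW R4: wait I7 write@35)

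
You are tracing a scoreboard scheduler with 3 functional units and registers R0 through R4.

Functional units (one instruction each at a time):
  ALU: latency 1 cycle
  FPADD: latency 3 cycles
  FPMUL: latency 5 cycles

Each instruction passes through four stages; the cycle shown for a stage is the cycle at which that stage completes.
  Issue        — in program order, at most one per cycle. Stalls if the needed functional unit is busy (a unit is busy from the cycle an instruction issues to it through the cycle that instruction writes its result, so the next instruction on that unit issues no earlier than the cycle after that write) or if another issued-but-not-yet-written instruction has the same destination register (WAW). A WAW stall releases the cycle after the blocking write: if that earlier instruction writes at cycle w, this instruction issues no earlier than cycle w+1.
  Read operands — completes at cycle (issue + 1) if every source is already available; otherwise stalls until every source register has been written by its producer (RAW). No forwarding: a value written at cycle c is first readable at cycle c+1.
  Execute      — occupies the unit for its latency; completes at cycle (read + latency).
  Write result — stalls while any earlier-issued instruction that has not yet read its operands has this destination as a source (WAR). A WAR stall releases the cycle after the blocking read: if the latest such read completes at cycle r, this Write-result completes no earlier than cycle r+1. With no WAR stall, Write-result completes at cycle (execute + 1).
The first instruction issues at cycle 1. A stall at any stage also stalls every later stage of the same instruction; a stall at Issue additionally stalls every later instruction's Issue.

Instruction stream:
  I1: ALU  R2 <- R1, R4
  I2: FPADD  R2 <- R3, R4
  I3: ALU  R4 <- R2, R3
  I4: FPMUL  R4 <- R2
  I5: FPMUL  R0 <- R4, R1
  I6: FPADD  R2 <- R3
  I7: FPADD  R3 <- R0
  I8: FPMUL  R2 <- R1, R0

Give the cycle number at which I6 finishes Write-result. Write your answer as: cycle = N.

t=1  I1→ALU
t=2  I1 RO
t=3  I1 EX
t=4  I1 WR R2
t=5  I2→FPADD
t=6  I2 RO; I3→ALU
t=9  I2 EX
t=10  I2 WR R2
t=11  I3 RO
t=12  I3 EX
t=13  I3 WR R4
t=14  I4→FPMUL
t=15  I4 RO
t=20  I4 EX
t=21  I4 WR R4
t=22  I5→FPMUL
t=23  I5 RO; I6→FPADD
t=24  I6 RO
t=27  I6 EX
t=28  I5 EX; I6 WR R2
t=29  I5 WR R0; I7→FPADD
t=30  I7 RO; I8→FPMUL
t=31  I8 RO
t=33  I7 EX
t=34  I7 WR R3
t=36  I8 EX
t=37  I8 WR R2

cycle = 28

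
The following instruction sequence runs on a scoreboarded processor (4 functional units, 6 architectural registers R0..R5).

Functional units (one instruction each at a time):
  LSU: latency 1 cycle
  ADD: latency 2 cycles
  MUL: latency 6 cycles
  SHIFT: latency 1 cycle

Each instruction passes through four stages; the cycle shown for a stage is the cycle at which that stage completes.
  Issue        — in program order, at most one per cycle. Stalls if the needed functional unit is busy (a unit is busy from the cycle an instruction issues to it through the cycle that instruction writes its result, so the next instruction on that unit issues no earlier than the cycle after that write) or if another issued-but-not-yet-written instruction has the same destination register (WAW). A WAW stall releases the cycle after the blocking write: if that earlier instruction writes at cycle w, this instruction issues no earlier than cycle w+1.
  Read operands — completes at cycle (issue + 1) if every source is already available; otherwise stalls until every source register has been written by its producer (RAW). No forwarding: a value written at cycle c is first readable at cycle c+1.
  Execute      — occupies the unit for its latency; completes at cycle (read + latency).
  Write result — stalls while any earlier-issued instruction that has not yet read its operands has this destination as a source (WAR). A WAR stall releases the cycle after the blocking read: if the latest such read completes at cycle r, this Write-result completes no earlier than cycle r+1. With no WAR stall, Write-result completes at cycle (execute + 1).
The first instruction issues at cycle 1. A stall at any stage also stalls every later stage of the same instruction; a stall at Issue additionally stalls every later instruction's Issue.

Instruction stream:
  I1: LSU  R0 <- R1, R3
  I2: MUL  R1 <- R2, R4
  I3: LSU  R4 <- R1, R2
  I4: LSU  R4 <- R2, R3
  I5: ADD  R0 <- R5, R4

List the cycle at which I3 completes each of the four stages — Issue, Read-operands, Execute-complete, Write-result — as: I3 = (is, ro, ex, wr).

I3 = (5, 11, 12, 13)

I1: IS=1 RO=2 EX=3 WR=4
I2: IS=2 RO=3 EX=9 WR=10
I3: IS=5 RO=11 EX=12 WR=13  [struct: LSU busy until I1 writes@4; RAW R1: wait I2 write@10]
I4: IS=14 RO=15 EX=16 WR=17  [struct: LSU busy until I3 writes@13]
I5: IS=15 RO=18 EX=20 WR=21  [RAW R4: wait I4 write@17]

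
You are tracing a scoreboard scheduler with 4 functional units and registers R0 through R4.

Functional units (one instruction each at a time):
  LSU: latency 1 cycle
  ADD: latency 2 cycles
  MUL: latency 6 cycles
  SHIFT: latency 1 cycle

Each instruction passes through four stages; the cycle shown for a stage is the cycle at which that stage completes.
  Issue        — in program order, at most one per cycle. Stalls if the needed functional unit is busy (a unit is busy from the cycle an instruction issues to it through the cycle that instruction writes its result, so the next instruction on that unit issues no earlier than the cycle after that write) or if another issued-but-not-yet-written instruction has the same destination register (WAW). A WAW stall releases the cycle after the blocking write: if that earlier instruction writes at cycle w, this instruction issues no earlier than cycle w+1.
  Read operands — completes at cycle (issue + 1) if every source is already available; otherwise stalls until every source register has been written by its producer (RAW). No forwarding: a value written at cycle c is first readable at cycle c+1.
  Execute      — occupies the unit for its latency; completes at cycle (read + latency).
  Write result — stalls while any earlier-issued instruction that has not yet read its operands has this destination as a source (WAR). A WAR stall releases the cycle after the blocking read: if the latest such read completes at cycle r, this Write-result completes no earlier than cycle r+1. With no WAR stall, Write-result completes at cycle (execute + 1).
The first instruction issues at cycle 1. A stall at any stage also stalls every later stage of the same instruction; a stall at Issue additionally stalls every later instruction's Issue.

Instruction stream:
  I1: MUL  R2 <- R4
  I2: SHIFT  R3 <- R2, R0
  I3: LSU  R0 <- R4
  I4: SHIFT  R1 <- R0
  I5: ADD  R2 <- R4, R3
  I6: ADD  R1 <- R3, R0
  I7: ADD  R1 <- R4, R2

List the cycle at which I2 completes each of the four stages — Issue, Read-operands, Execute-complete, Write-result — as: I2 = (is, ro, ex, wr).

[1] I1 dispatched to MUL
[2] I1 operands ready, I2 dispatched to SHIFT
[3] I3 dispatched to LSU
[4] I3 operands ready
[5] I3 complete
[8] I1 complete
[9] R2←I1
[10] I2 operands ready
[11] I2 complete, R0←I3
[12] R3←I2
[13] I4 dispatched to SHIFT
[14] I4 operands ready, I5 dispatched to ADD
[15] I4 complete, I5 operands ready
[16] R1←I4
[17] I5 complete
[18] R2←I5
[19] I6 dispatched to ADD
[20] I6 operands ready
[22] I6 complete
[23] R1←I6
[24] I7 dispatched to ADD
[25] I7 operands ready
[27] I7 complete
[28] R1←I7

I2 = (2, 10, 11, 12)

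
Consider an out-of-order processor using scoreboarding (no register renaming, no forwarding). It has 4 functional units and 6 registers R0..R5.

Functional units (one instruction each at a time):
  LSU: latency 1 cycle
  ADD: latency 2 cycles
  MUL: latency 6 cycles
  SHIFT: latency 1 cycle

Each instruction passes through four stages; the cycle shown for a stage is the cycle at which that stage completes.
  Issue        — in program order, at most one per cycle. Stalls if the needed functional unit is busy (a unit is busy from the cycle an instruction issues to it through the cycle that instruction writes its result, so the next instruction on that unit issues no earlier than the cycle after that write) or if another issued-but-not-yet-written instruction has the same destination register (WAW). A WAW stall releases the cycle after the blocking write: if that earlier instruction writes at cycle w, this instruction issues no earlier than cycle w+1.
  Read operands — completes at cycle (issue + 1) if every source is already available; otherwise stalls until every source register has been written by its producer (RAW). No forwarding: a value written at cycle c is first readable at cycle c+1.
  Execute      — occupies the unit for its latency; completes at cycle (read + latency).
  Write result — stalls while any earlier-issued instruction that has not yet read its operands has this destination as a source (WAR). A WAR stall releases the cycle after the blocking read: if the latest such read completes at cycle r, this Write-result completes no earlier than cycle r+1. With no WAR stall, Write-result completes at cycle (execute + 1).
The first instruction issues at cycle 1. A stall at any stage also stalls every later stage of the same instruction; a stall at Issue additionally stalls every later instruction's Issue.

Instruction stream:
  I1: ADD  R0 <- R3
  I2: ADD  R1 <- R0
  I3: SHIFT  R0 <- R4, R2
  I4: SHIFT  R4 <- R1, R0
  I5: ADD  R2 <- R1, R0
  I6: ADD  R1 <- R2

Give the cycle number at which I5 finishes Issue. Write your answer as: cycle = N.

c1: I1→ADD
c2: I1 RO
c4: I1 EX
c5: I1 WR R0
c6: I2→ADD
c7: I2 RO · I3→SHIFT
c8: I3 RO
c9: I2 EX · I3 EX
c10: I2 WR R1 · I3 WR R0
c11: I4→SHIFT
c12: I4 RO · I5→ADD
c13: I4 EX · I5 RO
c14: I4 WR R4
c15: I5 EX
c16: I5 WR R2
c17: I6→ADD
c18: I6 RO
c20: I6 EX
c21: I6 WR R1

cycle = 12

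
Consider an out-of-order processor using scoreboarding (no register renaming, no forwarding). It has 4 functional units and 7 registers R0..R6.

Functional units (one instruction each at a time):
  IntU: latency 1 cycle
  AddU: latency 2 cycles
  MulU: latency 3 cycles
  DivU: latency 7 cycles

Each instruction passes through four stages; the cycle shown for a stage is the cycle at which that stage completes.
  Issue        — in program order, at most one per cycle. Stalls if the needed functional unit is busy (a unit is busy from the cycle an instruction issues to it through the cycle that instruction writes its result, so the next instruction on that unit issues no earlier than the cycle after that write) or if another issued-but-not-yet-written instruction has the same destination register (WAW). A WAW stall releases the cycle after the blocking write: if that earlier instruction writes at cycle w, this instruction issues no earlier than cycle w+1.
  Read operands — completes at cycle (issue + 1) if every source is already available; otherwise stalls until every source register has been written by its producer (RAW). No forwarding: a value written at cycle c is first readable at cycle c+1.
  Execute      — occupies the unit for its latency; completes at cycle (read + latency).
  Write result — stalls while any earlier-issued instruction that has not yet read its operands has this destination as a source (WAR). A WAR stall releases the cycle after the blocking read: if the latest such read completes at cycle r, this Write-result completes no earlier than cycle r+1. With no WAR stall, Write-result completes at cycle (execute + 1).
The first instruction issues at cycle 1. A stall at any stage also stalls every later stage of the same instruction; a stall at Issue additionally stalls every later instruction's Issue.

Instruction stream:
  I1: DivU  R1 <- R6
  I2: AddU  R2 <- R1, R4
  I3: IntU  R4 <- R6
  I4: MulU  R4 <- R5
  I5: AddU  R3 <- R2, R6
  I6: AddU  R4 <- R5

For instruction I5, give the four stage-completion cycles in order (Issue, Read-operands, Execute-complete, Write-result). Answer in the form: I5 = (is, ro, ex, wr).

I5 = (15, 16, 18, 19)

[I1] 1/2/9/10
[I2] 2/11/13/14  (RAW R1: wait I1 write@10)
[I3] 3/4/5/12  (WAR R4: wait I2 read@11)
[I4] 13/14/17/18  (WAW R4: wait I3 write@12)
[I5] 15/16/18/19  (struct: AddU busy until I2 writes@14)
[I6] 20/21/23/24  (struct: AddU busy until I5 writes@19)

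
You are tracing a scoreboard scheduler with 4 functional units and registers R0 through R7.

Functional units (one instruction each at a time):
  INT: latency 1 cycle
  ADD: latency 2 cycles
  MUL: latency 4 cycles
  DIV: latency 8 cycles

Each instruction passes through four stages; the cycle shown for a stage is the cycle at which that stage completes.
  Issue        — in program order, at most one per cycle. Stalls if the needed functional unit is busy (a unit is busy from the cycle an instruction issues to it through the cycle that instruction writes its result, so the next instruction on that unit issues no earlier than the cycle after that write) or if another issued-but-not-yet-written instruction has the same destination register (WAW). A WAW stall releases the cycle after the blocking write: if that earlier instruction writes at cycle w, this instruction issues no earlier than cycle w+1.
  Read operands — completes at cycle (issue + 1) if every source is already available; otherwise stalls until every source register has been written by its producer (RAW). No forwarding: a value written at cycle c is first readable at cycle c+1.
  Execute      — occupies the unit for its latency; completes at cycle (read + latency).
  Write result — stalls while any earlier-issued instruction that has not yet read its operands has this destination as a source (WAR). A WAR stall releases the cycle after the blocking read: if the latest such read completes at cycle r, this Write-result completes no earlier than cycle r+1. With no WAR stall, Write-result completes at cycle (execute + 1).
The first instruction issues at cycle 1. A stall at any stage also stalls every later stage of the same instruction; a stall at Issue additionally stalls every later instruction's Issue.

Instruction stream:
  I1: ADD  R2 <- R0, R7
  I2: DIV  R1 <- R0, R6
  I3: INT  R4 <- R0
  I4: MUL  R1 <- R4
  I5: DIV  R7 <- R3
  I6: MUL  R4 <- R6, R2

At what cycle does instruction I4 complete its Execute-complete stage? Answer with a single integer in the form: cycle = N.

c1: issue I1 (ADD)
c2: I1 read-ops; issue I2 (DIV)
c3: I2 read-ops; issue I3 (INT)
c4: I1 finished on ADD; I3 read-ops
c5: I1→R2; I3 finished on INT
c6: I3→R4
c11: I2 finished on DIV
c12: I2→R1
c13: issue I4 (MUL)
c14: I4 read-ops; issue I5 (DIV)
c15: I5 read-ops
c18: I4 finished on MUL
c19: I4→R1
c20: issue I6 (MUL)
c21: I6 read-ops
c23: I5 finished on DIV
c24: I5→R7
c25: I6 finished on MUL
c26: I6→R4

cycle = 18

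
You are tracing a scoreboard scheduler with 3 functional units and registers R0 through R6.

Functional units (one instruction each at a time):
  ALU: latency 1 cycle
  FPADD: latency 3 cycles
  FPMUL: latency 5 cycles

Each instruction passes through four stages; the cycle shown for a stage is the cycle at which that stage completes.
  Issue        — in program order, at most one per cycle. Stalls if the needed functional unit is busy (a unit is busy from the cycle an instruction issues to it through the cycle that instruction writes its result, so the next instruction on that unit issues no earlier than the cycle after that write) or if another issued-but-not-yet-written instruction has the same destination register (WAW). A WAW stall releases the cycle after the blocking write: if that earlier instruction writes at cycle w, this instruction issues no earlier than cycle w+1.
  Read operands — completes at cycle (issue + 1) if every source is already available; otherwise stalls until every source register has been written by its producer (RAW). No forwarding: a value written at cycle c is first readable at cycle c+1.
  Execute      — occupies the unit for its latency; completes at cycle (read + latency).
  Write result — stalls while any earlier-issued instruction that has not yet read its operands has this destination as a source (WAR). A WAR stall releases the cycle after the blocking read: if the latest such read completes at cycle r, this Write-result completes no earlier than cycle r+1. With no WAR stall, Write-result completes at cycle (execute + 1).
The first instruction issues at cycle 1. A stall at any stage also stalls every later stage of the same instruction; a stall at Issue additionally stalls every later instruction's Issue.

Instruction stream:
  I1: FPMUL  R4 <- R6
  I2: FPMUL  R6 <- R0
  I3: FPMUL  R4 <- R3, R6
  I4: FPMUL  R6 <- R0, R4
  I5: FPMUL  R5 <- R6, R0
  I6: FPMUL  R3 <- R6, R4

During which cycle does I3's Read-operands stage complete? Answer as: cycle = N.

t=1  issue I1 (FPMUL)
t=2  I1 read-ops
t=7  I1 finished on FPMUL
t=8  I1→R4
t=9  issue I2 (FPMUL)
t=10  I2 read-ops
t=15  I2 finished on FPMUL
t=16  I2→R6
t=17  issue I3 (FPMUL)
t=18  I3 read-ops
t=23  I3 finished on FPMUL
t=24  I3→R4
t=25  issue I4 (FPMUL)
t=26  I4 read-ops
t=31  I4 finished on FPMUL
t=32  I4→R6
t=33  issue I5 (FPMUL)
t=34  I5 read-ops
t=39  I5 finished on FPMUL
t=40  I5→R5
t=41  issue I6 (FPMUL)
t=42  I6 read-ops
t=47  I6 finished on FPMUL
t=48  I6→R3

cycle = 18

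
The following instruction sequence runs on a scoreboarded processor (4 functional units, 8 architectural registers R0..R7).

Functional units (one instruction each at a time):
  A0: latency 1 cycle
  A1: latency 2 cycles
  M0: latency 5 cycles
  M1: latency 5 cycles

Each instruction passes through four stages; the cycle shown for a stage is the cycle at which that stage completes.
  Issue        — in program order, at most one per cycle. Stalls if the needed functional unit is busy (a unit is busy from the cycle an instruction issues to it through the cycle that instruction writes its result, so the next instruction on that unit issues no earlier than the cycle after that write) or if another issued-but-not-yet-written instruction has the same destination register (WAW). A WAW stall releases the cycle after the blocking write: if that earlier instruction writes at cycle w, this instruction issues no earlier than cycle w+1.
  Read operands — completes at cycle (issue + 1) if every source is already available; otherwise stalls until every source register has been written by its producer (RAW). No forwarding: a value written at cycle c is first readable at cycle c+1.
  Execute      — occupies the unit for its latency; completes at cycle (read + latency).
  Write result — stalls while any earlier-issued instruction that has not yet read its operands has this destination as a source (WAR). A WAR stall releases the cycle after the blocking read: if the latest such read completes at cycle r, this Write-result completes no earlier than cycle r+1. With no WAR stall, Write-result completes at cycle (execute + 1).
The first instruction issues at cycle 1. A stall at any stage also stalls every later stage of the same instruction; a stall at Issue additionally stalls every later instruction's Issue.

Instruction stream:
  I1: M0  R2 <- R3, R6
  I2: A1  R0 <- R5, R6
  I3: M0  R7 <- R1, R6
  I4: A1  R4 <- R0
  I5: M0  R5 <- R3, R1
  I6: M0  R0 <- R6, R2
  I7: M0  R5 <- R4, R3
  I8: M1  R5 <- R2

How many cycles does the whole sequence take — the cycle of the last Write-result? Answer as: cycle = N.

cycle 1: issue I1 (M0)
cycle 2: I1 read-ops | issue I2 (A1)
cycle 3: I2 read-ops
cycle 5: I2 finished on A1
cycle 6: I2→R0
cycle 7: I1 finished on M0
cycle 8: I1→R2
cycle 9: issue I3 (M0)
cycle 10: I3 read-ops | issue I4 (A1)
cycle 11: I4 read-ops
cycle 13: I4 finished on A1
cycle 14: I4→R4
cycle 15: I3 finished on M0
cycle 16: I3→R7
cycle 17: issue I5 (M0)
cycle 18: I5 read-ops
cycle 23: I5 finished on M0
cycle 24: I5→R5
cycle 25: issue I6 (M0)
cycle 26: I6 read-ops
cycle 31: I6 finished on M0
cycle 32: I6→R0
cycle 33: issue I7 (M0)
cycle 34: I7 read-ops
cycle 39: I7 finished on M0
cycle 40: I7→R5
cycle 41: issue I8 (M1)
cycle 42: I8 read-ops
cycle 47: I8 finished on M1
cycle 48: I8→R5

cycle = 48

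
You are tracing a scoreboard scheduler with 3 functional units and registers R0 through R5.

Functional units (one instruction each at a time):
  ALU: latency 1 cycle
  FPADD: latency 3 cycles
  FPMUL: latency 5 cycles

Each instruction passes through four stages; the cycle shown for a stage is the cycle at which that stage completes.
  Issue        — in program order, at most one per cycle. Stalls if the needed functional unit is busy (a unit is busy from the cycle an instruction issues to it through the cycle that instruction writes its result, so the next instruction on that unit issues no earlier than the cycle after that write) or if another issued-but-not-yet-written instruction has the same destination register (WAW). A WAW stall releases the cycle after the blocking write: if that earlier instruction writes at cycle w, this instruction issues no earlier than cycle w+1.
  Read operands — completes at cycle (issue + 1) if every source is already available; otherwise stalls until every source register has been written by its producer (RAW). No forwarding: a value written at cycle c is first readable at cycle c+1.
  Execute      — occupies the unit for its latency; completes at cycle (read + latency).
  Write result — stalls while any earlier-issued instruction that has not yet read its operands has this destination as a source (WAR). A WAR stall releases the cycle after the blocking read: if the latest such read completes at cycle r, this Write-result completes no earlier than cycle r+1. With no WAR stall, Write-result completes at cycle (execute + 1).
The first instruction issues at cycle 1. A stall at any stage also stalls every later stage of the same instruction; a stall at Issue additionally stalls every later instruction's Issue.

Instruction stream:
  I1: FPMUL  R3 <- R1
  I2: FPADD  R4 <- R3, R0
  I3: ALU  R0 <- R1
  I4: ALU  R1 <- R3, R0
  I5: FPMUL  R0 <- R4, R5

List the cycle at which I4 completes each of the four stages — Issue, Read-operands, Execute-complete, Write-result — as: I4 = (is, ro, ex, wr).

I4 = (11, 12, 13, 14)

[I1] 1/2/7/8
[I2] 2/9/12/13  (RAW R3: wait I1 write@8)
[I3] 3/4/5/10  (WAR R0: wait I2 read@9)
[I4] 11/12/13/14  (struct: ALU busy until I3 writes@10)
[I5] 12/14/19/20  (RAW R4: wait I2 write@13)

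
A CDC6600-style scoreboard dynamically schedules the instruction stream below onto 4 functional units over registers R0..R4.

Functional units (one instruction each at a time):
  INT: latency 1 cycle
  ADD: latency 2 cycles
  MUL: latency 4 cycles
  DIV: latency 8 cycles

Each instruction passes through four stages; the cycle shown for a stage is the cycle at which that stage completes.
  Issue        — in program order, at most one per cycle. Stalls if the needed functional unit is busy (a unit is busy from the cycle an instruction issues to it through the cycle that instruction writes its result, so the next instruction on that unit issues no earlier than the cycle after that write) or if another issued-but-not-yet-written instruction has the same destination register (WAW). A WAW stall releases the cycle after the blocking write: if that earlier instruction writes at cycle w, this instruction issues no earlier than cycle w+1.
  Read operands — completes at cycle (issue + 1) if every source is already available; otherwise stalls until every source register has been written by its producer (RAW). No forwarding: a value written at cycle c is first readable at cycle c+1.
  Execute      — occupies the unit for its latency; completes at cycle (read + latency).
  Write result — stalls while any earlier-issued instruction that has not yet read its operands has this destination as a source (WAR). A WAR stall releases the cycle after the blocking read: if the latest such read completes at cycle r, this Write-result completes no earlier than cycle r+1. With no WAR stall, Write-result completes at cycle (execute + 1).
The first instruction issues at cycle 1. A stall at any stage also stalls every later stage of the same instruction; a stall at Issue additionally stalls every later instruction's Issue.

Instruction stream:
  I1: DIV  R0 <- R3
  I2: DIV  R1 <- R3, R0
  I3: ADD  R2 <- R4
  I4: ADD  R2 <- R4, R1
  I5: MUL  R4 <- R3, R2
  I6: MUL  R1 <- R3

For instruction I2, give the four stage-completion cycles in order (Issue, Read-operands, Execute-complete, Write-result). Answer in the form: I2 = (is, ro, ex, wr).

I2 = (12, 13, 21, 22)

I1: IS=1 RO=2 EX=10 WR=11
I2: IS=12 RO=13 EX=21 WR=22  [struct: DIV busy until I1 writes@11]
I3: IS=13 RO=14 EX=16 WR=17
I4: IS=18 RO=23 EX=25 WR=26  [struct: ADD busy until I3 writes@17; RAW R1: wait I2 write@22]
I5: IS=19 RO=27 EX=31 WR=32  [RAW R2: wait I4 write@26]
I6: IS=33 RO=34 EX=38 WR=39  [struct: MUL busy until I5 writes@32]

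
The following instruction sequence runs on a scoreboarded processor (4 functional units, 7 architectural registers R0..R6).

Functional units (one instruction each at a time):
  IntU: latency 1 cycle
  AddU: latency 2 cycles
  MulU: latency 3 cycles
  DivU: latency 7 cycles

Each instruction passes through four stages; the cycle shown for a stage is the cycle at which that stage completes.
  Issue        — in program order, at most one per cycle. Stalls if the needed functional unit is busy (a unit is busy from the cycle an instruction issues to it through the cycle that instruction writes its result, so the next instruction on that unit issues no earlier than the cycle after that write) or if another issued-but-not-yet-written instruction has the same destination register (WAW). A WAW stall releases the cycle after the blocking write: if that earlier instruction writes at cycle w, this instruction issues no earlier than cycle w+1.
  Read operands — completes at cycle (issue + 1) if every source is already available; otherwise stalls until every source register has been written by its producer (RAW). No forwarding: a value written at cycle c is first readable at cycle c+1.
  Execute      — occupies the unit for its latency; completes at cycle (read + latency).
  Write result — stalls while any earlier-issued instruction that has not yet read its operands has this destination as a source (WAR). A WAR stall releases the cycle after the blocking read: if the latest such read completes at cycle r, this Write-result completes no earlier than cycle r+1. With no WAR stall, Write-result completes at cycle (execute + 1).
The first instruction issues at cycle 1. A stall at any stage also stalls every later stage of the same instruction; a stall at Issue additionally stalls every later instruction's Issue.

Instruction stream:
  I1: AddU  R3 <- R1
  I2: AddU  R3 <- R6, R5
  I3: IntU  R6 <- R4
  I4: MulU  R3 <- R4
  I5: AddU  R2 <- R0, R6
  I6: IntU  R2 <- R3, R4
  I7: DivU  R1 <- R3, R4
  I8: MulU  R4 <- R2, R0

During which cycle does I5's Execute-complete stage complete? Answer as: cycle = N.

cycle = 15

[I1] 1/2/4/5
[I2] 6/7/9/10  (struct: AddU busy until I1 writes@5)
[I3] 7/8/9/10
[I4] 11/12/15/16  (WAW R3: wait I2 write@10)
[I5] 12/13/15/16
[I6] 17/18/19/20  (WAW R2: wait I5 write@16)
[I7] 18/19/26/27
[I8] 19/21/24/25  (RAW R2: wait I6 write@20)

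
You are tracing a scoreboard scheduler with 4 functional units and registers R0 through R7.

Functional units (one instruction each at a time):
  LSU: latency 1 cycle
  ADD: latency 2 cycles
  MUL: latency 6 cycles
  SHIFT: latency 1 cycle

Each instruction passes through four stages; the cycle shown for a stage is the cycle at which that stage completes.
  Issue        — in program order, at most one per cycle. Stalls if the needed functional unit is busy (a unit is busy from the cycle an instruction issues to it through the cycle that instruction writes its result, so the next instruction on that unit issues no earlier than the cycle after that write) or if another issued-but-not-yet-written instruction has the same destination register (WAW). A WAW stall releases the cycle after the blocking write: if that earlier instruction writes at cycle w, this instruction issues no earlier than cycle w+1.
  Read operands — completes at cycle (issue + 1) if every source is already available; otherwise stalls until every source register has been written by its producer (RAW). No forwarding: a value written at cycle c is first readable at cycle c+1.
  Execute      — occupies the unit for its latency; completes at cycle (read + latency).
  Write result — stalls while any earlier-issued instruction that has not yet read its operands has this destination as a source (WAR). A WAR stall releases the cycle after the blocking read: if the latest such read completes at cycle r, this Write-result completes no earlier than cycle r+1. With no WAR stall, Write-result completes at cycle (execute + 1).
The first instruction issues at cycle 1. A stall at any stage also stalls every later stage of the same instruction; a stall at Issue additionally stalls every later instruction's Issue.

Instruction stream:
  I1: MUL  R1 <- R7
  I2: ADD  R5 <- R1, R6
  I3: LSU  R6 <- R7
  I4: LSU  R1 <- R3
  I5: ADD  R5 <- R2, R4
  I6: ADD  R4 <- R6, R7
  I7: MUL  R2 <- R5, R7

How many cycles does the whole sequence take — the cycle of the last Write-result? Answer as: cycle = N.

I1 -> (1, 2, 8, 9)
I2 -> (2, 10, 12, 13)  // RAW R1: wait I1 write@9
I3 -> (3, 4, 5, 11)  // WAR R6: wait I2 read@10
I4 -> (12, 13, 14, 15)  // struct: LSU busy until I3 writes@11
I5 -> (14, 15, 17, 18)  // struct: ADD busy until I2 writes@13
I6 -> (19, 20, 22, 23)  // struct: ADD busy until I5 writes@18
I7 -> (20, 21, 27, 28)

cycle = 28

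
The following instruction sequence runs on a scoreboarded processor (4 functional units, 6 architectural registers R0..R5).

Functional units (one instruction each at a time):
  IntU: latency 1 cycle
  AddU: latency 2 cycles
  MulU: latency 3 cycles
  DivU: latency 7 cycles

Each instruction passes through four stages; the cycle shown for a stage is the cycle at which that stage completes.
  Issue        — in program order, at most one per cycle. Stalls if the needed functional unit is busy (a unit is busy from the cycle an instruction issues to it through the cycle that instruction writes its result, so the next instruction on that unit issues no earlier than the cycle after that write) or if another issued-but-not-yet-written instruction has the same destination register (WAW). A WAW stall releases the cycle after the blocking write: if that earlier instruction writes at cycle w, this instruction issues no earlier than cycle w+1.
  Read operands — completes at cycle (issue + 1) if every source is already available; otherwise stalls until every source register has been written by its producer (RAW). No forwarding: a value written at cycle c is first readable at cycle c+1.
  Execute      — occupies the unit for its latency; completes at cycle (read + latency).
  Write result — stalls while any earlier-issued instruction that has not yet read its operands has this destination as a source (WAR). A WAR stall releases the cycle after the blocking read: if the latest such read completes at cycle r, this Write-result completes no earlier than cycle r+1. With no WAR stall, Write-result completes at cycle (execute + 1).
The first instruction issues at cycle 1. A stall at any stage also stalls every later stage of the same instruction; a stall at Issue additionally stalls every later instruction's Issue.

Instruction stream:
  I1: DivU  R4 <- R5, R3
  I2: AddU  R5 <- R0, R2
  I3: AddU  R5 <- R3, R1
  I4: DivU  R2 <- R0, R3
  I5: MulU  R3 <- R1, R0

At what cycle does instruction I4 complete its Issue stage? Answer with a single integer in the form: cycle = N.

cycle = 11

[1] issue I1 (DivU)
[2] I1 read-ops · issue I2 (AddU)
[3] I2 read-ops
[5] I2 finished on AddU
[6] I2→R5
[7] issue I3 (AddU)
[8] I3 read-ops
[9] I1 finished on DivU
[10] I1→R4 · I3 finished on AddU
[11] I3→R5 · issue I4 (DivU)
[12] I4 read-ops · issue I5 (MulU)
[13] I5 read-ops
[16] I5 finished on MulU
[17] I5→R3
[19] I4 finished on DivU
[20] I4→R2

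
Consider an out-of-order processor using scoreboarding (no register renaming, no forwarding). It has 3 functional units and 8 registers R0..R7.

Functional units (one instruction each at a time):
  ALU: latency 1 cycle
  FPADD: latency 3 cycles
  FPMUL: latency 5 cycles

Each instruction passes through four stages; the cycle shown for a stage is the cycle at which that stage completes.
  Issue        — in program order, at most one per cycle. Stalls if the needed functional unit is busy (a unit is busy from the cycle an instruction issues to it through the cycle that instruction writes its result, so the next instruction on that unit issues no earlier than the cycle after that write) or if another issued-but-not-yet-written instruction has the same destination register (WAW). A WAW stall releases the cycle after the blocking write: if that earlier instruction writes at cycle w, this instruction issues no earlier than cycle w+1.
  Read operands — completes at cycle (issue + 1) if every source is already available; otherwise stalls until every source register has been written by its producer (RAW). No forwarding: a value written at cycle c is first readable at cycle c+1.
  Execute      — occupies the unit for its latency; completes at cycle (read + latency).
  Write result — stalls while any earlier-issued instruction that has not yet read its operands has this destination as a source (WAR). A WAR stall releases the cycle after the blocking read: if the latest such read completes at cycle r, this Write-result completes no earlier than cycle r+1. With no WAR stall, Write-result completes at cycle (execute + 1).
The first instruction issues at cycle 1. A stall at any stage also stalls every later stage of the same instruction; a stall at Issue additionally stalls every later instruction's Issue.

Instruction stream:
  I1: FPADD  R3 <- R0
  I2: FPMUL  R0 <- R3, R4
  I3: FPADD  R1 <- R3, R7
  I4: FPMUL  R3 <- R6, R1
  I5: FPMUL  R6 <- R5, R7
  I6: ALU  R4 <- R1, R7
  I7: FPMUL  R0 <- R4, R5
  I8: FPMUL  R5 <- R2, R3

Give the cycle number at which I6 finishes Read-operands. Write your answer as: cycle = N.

[1] I1 issues→FPADD
[2] I1 reads, I2 issues→FPMUL
[5] I1 exec-done
[6] I1 writes R3
[7] I2 reads, I3 issues→FPADD
[8] I3 reads
[11] I3 exec-done
[12] I2 exec-done, I3 writes R1
[13] I2 writes R0
[14] I4 issues→FPMUL
[15] I4 reads
[20] I4 exec-done
[21] I4 writes R3
[22] I5 issues→FPMUL
[23] I5 reads, I6 issues→ALU
[24] I6 reads
[25] I6 exec-done
[26] I6 writes R4
[28] I5 exec-done
[29] I5 writes R6
[30] I7 issues→FPMUL
[31] I7 reads
[36] I7 exec-done
[37] I7 writes R0
[38] I8 issues→FPMUL
[39] I8 reads
[44] I8 exec-done
[45] I8 writes R5

cycle = 24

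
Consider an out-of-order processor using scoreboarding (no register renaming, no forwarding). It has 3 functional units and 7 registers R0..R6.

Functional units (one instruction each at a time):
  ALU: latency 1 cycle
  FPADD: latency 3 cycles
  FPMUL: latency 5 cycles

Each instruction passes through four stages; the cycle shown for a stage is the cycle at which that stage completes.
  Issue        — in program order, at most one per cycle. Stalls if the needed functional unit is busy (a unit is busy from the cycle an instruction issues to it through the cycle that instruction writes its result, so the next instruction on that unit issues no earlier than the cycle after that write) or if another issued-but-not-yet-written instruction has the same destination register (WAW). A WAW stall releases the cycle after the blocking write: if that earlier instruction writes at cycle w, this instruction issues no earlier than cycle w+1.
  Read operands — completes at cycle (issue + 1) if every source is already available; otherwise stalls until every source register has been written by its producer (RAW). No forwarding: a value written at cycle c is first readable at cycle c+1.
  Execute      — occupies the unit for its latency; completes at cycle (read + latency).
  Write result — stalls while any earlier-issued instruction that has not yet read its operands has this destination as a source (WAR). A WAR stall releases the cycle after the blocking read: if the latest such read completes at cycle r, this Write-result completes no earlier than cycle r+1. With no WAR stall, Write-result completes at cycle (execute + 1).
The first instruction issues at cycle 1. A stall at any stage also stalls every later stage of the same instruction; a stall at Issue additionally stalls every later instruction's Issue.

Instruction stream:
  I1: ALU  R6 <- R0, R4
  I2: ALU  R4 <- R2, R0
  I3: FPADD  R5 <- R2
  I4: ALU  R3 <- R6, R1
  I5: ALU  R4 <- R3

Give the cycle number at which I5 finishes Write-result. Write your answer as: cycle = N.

cycle = 16

I1  is:1  ro:2  ex:3  wr:4
I2  is:5  ro:6  ex:7  wr:8  — struct: ALU busy until I1 writes@4
I3  is:6  ro:7  ex:10  wr:11
I4  is:9  ro:10  ex:11  wr:12  — struct: ALU busy until I2 writes@8
I5  is:13  ro:14  ex:15  wr:16  — struct: ALU busy until I4 writes@12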